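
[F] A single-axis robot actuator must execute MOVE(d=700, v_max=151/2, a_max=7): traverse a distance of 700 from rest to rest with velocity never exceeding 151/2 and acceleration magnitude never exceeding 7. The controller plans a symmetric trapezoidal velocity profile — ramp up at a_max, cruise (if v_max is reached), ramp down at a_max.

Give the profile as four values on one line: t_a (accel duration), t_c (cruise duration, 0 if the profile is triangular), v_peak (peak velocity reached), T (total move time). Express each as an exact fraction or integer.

vₘ²/aₘ = (151/2)²/7 = 22801/28
700 < 22801/28 so t_c = 0
v_peak = √(700·7) = √4900 = 70
t_a = 70/7 = 10; t_c = 0
T = 2·10 = 20

t_a=10 t_c=0 v_peak=70 T=20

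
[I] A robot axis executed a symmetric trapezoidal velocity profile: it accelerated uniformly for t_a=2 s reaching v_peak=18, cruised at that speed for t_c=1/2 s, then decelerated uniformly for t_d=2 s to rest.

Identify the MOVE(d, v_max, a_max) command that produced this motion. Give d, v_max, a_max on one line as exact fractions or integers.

d=45 v_max=18 a_max=9

a_max = 18/2 = 9
d_a = ½·18·2 = 18; d_c = 18·1/2 = 9
d = 2·18 + 9 = 45
t_c = 1/2 > 0 so v_max = 18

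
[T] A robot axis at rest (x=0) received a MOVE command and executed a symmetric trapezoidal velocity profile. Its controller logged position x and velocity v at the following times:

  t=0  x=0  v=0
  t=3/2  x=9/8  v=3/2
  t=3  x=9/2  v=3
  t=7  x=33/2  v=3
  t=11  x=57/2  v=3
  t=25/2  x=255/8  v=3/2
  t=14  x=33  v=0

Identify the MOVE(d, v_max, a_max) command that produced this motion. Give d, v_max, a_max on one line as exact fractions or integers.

final state: t=14, x=33, v=0 → d = 33
a_max = (3/2−0)/(3/2−0) = 1
max v = 3 over t∈[3,11] → v_max = 3
check: 3·(3+8) = 33 ✓

d=33 v_max=3 a_max=1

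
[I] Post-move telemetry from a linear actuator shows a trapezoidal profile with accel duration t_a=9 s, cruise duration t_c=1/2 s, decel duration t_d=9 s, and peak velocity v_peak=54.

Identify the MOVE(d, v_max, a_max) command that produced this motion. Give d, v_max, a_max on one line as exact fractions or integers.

d=513 v_max=54 a_max=6

a_max = 54/9 = 6
d_a = ½·54·9 = 243; d_c = 54·1/2 = 27
d = 2·243 + 27 = 513
t_c = 1/2 > 0 so v_max = 54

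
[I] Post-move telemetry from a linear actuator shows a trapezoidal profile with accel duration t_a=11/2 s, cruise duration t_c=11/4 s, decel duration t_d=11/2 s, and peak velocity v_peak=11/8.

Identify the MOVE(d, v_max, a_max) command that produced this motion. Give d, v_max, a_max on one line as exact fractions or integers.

a_max = (11/8)/(11/2) = 1/4
d_a = ½·11/8·11/2 = 121/32; d_c = 11/8·11/4 = 121/32
d = 2·121/32 + 121/32 = 363/32
t_c = 11/4 > 0 → v_max = v_peak = 11/8

d=363/32 v_max=11/8 a_max=1/4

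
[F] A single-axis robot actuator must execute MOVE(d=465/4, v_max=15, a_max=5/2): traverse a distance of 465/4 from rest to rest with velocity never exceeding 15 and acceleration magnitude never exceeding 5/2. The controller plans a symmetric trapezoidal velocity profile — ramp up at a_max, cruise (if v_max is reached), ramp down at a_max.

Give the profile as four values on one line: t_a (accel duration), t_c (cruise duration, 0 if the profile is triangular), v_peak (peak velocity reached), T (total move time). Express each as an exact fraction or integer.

(v_max)²/a_max = 15²/(5/2) = 90
465/4 ≥ 90 → trapezoidal
t_a = 15/(5/2) = 6; v_peak = 15
d_cruise = 465/4 − 90 = 105/4; t_c = (105/4)/15 = 7/4
T = 2·6 + 7/4 = 55/4

t_a=6 t_c=7/4 v_peak=15 T=55/4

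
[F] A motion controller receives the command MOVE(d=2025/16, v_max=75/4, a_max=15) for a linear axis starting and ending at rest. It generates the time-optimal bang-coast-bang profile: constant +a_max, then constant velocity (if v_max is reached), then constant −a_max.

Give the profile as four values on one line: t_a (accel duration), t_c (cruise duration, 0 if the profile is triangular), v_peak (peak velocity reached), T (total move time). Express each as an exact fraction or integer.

t_a=5/4 t_c=11/2 v_peak=75/4 T=8

vₘ²/aₘ = (75/4)²/15 = 375/16
2025/16 ≥ 375/16 → trapezoidal
t_a = (75/4)/15 = 5/4; v_peak = 75/4
d_cruise = 2025/16 − 375/16 = 825/8; t_c = (825/8)/(75/4) = 11/2
T = 2·5/4 + 11/2 = 8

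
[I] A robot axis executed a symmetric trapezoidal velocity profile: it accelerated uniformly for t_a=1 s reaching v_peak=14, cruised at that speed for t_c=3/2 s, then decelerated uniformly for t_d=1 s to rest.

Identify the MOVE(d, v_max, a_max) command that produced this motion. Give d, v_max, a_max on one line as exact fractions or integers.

a_max = 14/1 = 14
d_a = ½·14·1 = 7; d_c = 14·3/2 = 21
d = 2·7 + 21 = 35
t_c = 3/2 > 0 ⇒ limit active, v_max = 14

d=35 v_max=14 a_max=14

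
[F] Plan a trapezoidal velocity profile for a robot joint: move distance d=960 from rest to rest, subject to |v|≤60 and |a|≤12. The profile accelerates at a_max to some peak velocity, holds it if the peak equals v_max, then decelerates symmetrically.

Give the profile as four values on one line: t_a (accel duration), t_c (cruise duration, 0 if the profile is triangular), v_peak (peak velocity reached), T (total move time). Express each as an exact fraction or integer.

t_a=5 t_c=11 v_peak=60 T=21

vₘ²/aₘ = 60²/12 = 300
960 ≥ 300 ⇒ cruise phase
t_a = 60/12 = 5; v_peak = 60
d_cruise = 960 − 300 = 660; t_c = 660/60 = 11
T = 2·5 + 11 = 21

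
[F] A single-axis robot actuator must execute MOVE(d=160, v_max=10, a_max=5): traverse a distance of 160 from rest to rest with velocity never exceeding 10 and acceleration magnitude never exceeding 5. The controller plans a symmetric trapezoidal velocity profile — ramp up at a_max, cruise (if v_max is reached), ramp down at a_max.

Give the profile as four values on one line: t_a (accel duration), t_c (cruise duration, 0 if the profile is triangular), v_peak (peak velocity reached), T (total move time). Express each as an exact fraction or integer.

vₘ²/aₘ = 10²/5 = 20
160 ≥ 20 so v_max reached
t_a = 10/5 = 2; v_peak = 10
d_cruise = 160 − 20 = 140; t_c = 140/10 = 14
T = 2·2 + 14 = 18

t_a=2 t_c=14 v_peak=10 T=18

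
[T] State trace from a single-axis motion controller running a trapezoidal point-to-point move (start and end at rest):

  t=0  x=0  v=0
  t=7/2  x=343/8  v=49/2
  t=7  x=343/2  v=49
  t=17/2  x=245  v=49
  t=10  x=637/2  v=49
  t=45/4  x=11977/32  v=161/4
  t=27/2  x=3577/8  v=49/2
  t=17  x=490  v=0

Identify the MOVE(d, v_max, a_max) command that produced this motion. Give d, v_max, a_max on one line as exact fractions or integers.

d=490 v_max=49 a_max=7

final state: t=17, x=490, v=0 → d = 490
a_max = (49/2−0)/(7/2−0) = 7
max v = 49 over t∈[7,10] → v_max = 49
check: 49·(7+3) = 490 ✓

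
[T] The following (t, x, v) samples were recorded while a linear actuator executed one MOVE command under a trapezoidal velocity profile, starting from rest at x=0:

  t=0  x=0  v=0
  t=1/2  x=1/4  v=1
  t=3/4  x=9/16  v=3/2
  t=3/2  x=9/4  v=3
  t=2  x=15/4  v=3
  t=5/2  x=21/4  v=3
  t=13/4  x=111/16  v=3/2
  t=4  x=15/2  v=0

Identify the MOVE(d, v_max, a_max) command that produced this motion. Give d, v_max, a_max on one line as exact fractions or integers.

d=15/2 v_max=3 a_max=2

final state: t=4, x=15/2, v=0 → d = 15/2
a_max = (1−0)/(1/2−0) = 2
max v = 3 over t∈[3/2,5/2] → v_max = 3
check: 3·(3/2+1) = 15/2 ✓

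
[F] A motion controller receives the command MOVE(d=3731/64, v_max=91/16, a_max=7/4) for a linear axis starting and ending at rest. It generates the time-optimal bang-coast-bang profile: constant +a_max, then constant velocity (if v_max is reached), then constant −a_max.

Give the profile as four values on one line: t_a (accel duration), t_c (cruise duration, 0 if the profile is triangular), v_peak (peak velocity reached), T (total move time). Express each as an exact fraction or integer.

t_a=13/4 t_c=7 v_peak=91/16 T=27/2

v_max²/a_max = (91/16)²/(7/4) = 1183/64
3731/64 ≥ 1183/64 → trapezoidal
t_a = (91/16)/(7/4) = 13/4; v_peak = 91/16
d_cruise = 3731/64 − 1183/64 = 637/16; t_c = (637/16)/(91/16) = 7
T = 2·13/4 + 7 = 27/2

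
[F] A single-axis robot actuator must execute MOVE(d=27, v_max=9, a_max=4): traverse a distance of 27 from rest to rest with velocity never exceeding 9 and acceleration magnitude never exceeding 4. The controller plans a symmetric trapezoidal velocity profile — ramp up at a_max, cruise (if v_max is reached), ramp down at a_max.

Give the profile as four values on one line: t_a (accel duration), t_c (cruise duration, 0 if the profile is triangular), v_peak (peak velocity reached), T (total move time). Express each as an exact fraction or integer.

t_a=9/4 t_c=3/4 v_peak=9 T=21/4

(v_max)²/a_max = 9²/4 = 81/4
27 ≥ 81/4 ⇒ cruise phase
t_a = 9/4; v_peak = 9
d_cruise = 27 − 81/4 = 27/4; t_c = (27/4)/9 = 3/4
T = 2·9/4 + 3/4 = 21/4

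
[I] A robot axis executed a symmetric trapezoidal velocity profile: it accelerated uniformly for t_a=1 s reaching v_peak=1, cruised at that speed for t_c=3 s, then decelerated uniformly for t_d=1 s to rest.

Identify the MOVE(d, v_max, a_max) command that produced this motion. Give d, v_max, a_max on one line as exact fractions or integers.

a_max = 1/1 = 1
d_a = ½·1·1 = 1/2; d_c = 1·3 = 3
d = 2·1/2 + 3 = 4
t_c = 3 > 0 so v_max = 1

d=4 v_max=1 a_max=1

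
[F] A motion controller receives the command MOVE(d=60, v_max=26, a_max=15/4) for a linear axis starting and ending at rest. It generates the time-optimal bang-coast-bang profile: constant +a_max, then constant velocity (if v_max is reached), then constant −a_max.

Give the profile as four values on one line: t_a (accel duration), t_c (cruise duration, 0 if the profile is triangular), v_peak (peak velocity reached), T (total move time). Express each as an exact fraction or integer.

t_a=4 t_c=0 v_peak=15 T=8

(v_max)²/a_max = 26²/(15/4) = 2704/15
60 < 2704/15 so t_c = 0
v_peak = √(60·15/4) = √225 = 15
t_a = 15/(15/4) = 4; t_c = 0
T = 2·4 = 8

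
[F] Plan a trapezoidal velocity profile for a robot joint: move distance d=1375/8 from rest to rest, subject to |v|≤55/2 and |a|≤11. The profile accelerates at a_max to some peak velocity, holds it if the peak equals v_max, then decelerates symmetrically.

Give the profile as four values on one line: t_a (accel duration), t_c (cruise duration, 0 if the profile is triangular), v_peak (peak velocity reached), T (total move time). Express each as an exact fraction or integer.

t_a=5/2 t_c=15/4 v_peak=55/2 T=35/4

(v_max)²/a_max = (55/2)²/11 = 275/4
1375/8 ≥ 275/4 → trapezoidal
t_a = (55/2)/11 = 5/2; v_peak = 55/2
d_cruise = 1375/8 − 275/4 = 825/8; t_c = (825/8)/(55/2) = 15/4
T = 2·5/2 + 15/4 = 35/4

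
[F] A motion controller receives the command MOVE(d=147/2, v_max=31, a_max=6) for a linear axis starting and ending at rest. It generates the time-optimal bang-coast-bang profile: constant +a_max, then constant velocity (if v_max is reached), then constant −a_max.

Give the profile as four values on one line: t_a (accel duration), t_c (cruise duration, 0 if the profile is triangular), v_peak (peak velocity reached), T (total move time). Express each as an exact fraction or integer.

vₘ²/aₘ = 31²/6 = 961/6
147/2 < 961/6 so t_c = 0
v_peak = √(147/2·6) = √441 = 21
t_a = 21/6 = 7/2; t_c = 0
T = 2·7/2 = 7

t_a=7/2 t_c=0 v_peak=21 T=7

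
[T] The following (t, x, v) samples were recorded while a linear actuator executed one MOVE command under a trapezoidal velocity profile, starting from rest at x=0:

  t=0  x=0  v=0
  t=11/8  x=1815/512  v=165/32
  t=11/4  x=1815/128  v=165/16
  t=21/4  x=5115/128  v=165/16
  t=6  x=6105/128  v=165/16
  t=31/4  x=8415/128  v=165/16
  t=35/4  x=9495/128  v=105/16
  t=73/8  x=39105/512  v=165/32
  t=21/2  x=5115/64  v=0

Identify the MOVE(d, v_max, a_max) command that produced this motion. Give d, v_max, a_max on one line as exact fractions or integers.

d=5115/64 v_max=165/16 a_max=15/4

final state: t=21/2, x=5115/64, v=0 → d = 5115/64
a_max = (165/32−0)/(11/8−0) = 15/4
max v = 165/16 over t∈[11/4,31/4] → v_max = 165/16
check: 165/16·(11/4+5) = 5115/64 ✓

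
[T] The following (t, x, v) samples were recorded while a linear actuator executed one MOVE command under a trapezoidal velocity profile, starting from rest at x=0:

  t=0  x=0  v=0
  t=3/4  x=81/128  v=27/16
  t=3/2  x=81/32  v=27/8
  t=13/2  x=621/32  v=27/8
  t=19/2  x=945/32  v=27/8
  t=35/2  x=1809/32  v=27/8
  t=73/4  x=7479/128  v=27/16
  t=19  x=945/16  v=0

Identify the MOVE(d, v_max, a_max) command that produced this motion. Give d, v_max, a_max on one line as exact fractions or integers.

d=945/16 v_max=27/8 a_max=9/4

final state: t=19, x=945/16, v=0 → d = 945/16
a_max = (27/16−0)/(3/4−0) = 9/4
max v = 27/8 over t∈[3/2,35/2] → v_max = 27/8
check: 27/8·(3/2+16) = 945/16 ✓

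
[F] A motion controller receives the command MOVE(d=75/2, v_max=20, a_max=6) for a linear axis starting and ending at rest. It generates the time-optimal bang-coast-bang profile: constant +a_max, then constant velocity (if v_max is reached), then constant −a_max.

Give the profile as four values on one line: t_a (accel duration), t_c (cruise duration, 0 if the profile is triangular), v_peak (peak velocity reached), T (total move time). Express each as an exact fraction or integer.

(v_max)²/a_max = 20²/6 = 200/3
75/2 < 200/3 so t_c = 0
v_peak = √(75/2·6) = √225 = 15
t_a = 15/6 = 5/2; t_c = 0
T = 2·5/2 = 5

t_a=5/2 t_c=0 v_peak=15 T=5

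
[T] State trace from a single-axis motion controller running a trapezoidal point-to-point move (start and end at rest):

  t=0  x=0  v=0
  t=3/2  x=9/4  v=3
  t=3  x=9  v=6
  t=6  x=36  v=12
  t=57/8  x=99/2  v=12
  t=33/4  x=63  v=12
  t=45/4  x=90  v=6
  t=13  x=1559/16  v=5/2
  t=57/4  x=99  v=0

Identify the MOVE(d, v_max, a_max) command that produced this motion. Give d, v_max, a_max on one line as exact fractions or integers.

final state: t=57/4, x=99, v=0 → d = 99
a_max = (3−0)/(3/2−0) = 2
max v = 12 over t∈[6,33/4] → v_max = 12
check: 12·(6+9/4) = 99 ✓

d=99 v_max=12 a_max=2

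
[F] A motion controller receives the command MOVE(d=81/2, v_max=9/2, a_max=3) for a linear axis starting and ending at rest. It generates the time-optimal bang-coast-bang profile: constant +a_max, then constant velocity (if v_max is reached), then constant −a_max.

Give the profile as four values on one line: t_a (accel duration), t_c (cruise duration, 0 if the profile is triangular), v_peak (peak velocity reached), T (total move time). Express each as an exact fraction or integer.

t_a=3/2 t_c=15/2 v_peak=9/2 T=21/2

(v_max)²/a_max = (9/2)²/3 = 27/4
81/2 ≥ 27/4 so v_max reached
t_a = (9/2)/3 = 3/2; v_peak = 9/2
d_cruise = 81/2 − 27/4 = 135/4; t_c = (135/4)/(9/2) = 15/2
T = 2·3/2 + 15/2 = 21/2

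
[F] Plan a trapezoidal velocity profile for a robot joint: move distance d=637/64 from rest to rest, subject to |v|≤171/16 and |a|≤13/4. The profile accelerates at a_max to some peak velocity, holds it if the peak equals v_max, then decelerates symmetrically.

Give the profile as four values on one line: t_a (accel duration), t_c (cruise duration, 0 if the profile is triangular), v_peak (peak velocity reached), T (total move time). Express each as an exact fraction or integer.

t_a=7/4 t_c=0 v_peak=91/16 T=7/2

v_max²/a_max = (171/16)²/(13/4) = 29241/832
637/64 < 29241/832 → triangular
v_peak = √(637/64·13/4) = √(8281/256) = 91/16
t_a = (91/16)/(13/4) = 7/4; t_c = 0
T = 2·7/4 = 7/2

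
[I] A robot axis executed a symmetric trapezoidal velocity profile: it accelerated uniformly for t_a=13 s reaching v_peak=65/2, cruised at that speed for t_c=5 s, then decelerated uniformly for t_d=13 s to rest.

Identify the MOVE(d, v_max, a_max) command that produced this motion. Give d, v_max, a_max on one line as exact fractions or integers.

d=585 v_max=65/2 a_max=5/2

a_max = (65/2)/13 = 5/2
d_a = ½·65/2·13 = 845/4; d_c = 65/2·5 = 325/2
d = 2·845/4 + 325/2 = 585
t_c = 5 > 0 so v_max = 65/2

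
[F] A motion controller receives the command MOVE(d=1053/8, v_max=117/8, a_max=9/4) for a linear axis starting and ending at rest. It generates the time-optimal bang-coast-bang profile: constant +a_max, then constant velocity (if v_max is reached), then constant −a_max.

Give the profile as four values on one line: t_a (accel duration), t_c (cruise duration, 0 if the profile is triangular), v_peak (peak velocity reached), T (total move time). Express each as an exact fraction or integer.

(v_max)²/a_max = (117/8)²/(9/4) = 1521/16
1053/8 ≥ 1521/16 ⇒ cruise phase
t_a = (117/8)/(9/4) = 13/2; v_peak = 117/8
d_cruise = 1053/8 − 1521/16 = 585/16; t_c = (585/16)/(117/8) = 5/2
T = 2·13/2 + 5/2 = 31/2

t_a=13/2 t_c=5/2 v_peak=117/8 T=31/2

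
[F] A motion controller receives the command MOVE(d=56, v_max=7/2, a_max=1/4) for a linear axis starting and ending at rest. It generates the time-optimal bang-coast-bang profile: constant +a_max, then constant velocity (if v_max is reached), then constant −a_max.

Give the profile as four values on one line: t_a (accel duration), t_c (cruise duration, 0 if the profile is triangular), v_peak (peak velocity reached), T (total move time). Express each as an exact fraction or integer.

t_a=14 t_c=2 v_peak=7/2 T=30

(v_max)²/a_max = (7/2)²/(1/4) = 49
56 ≥ 49 ⇒ cruise phase
t_a = (7/2)/(1/4) = 14; v_peak = 7/2
d_cruise = 56 − 49 = 7; t_c = 7/(7/2) = 2
T = 2·14 + 2 = 30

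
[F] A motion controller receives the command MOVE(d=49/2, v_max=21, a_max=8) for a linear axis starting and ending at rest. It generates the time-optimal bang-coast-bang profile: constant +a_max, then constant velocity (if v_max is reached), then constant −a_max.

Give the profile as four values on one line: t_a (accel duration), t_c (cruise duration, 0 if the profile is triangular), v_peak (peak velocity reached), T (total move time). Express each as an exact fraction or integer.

t_a=7/4 t_c=0 v_peak=14 T=7/2

vₘ²/aₘ = 21²/8 = 441/8
49/2 < 441/8 → triangular
v_peak = √(49/2·8) = √196 = 14
t_a = 14/8 = 7/4; t_c = 0
T = 2·7/4 = 7/2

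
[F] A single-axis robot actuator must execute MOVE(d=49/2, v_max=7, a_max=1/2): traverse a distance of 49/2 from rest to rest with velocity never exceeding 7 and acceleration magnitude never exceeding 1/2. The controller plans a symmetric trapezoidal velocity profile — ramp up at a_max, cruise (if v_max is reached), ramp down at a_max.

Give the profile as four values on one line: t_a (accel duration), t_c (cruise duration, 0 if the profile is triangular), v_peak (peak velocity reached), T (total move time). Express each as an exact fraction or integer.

t_a=7 t_c=0 v_peak=7/2 T=14

v_max²/a_max = 7²/(1/2) = 98
49/2 < 98 so t_c = 0
v_peak = √(49/2·1/2) = √(49/4) = 7/2
t_a = (7/2)/(1/2) = 7; t_c = 0
T = 2·7 = 14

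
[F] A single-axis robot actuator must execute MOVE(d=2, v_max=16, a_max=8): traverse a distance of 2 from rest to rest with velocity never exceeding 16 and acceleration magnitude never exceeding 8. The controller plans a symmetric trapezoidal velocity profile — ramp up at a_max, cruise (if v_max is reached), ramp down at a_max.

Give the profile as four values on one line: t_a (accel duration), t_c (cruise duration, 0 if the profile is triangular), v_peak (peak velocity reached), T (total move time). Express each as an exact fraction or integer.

vₘ²/aₘ = 16²/8 = 32
2 < 32 ⇒ no cruise
v_peak = √(2·8) = √16 = 4
t_a = 4/8 = 1/2; t_c = 0
T = 2·1/2 = 1

t_a=1/2 t_c=0 v_peak=4 T=1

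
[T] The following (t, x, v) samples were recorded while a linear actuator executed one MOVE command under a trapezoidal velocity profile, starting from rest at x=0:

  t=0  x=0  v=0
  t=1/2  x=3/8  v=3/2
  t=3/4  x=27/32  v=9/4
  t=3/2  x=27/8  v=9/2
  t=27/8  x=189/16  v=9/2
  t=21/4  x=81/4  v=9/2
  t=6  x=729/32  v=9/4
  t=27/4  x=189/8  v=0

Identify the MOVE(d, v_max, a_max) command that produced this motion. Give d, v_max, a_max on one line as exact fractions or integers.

final state: t=27/4, x=189/8, v=0 → d = 189/8
a_max = (3/2−0)/(1/2−0) = 3
max v = 9/2 over t∈[3/2,21/4] → v_max = 9/2
check: 9/2·(3/2+15/4) = 189/8 ✓

d=189/8 v_max=9/2 a_max=3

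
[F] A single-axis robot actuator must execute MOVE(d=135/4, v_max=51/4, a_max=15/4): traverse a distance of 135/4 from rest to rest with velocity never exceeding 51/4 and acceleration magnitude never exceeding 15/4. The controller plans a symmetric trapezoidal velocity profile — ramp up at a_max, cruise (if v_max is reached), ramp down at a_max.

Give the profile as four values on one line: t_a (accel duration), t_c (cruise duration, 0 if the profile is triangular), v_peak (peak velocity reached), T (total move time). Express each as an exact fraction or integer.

t_a=3 t_c=0 v_peak=45/4 T=6

v_max²/a_max = (51/4)²/(15/4) = 867/20
135/4 < 867/20 → triangular
v_peak = √(135/4·15/4) = √(2025/16) = 45/4
t_a = (45/4)/(15/4) = 3; t_c = 0
T = 2·3 = 6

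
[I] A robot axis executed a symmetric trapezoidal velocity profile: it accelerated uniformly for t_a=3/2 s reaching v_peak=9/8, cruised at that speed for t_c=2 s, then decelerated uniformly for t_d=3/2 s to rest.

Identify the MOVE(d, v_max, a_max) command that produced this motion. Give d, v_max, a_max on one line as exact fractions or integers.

a_max = (9/8)/(3/2) = 3/4
d_a = ½·9/8·3/2 = 27/32; d_c = 9/8·2 = 9/4
d = 2·27/32 + 9/4 = 63/16
t_c = 2 > 0 ⇒ limit active, v_max = 9/8

d=63/16 v_max=9/8 a_max=3/4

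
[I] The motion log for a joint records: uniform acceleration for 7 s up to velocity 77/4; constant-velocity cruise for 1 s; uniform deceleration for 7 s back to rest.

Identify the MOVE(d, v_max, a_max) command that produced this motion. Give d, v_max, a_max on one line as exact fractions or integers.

a_max = (77/4)/7 = 11/4
d_a = ½·77/4·7 = 539/8; d_c = 77/4·1 = 77/4
d = 2·539/8 + 77/4 = 154
t_c = 1 > 0 ⇒ limit active, v_max = 77/4

d=154 v_max=77/4 a_max=11/4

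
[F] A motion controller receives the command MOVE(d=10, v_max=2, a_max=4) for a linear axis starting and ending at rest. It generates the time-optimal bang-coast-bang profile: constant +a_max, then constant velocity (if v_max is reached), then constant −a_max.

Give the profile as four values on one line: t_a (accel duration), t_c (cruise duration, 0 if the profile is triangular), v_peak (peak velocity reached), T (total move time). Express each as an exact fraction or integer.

(v_max)²/a_max = 2²/4 = 1
10 ≥ 1 ⇒ cruise phase
t_a = 2/4 = 1/2; v_peak = 2
d_cruise = 10 − 1 = 9; t_c = 9/2
T = 2·1/2 + 9/2 = 11/2

t_a=1/2 t_c=9/2 v_peak=2 T=11/2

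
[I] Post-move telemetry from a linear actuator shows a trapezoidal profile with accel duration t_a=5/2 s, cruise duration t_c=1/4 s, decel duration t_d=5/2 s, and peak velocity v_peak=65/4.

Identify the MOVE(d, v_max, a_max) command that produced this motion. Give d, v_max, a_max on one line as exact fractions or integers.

d=715/16 v_max=65/4 a_max=13/2

a_max = (65/4)/(5/2) = 13/2
d_a = ½·65/4·5/2 = 325/16; d_c = 65/4·1/4 = 65/16
d = 2·325/16 + 65/16 = 715/16
t_c = 1/4 > 0 → v_max = v_peak = 65/4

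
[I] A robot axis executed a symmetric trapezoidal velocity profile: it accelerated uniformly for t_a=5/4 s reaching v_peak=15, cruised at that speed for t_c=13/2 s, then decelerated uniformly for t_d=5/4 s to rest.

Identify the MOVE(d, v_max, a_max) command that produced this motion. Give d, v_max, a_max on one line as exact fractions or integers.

d=465/4 v_max=15 a_max=12

a_max = 15/(5/4) = 12
d_a = ½·15·5/4 = 75/8; d_c = 15·13/2 = 195/2
d = 2·75/8 + 195/2 = 465/4
t_c = 13/2 > 0 → v_max = v_peak = 15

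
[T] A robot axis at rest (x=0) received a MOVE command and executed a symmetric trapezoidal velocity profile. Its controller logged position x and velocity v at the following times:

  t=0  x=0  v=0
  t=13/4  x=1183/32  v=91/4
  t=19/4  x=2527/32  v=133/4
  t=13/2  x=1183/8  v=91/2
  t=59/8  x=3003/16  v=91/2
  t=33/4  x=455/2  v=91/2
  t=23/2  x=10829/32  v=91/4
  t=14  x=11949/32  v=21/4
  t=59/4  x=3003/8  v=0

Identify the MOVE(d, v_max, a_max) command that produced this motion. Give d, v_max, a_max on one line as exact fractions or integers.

final state: t=59/4, x=3003/8, v=0 → d = 3003/8
a_max = (91/4−0)/(13/4−0) = 7
max v = 91/2 over t∈[13/2,33/4] → v_max = 91/2
check: 91/2·(13/2+7/4) = 3003/8 ✓

d=3003/8 v_max=91/2 a_max=7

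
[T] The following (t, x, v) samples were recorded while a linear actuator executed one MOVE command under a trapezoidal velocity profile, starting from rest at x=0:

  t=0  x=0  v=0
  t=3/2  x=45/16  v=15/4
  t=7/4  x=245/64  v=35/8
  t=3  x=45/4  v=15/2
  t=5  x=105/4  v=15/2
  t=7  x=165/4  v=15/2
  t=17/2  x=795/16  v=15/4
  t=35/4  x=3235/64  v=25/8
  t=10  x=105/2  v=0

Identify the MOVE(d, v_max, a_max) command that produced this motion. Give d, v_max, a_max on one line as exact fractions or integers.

final state: t=10, x=105/2, v=0 → d = 105/2
a_max = (15/4−0)/(3/2−0) = 5/2
max v = 15/2 over t∈[3,7] → v_max = 15/2
check: 15/2·(3+4) = 105/2 ✓

d=105/2 v_max=15/2 a_max=5/2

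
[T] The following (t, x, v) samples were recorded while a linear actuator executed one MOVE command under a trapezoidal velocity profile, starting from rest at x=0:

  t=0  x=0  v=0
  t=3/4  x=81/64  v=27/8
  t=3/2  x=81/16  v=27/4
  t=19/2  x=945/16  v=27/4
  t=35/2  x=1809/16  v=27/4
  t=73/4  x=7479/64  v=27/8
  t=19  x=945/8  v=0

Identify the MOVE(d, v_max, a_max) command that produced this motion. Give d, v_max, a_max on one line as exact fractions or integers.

final state: t=19, x=945/8, v=0 → d = 945/8
a_max = (27/8−0)/(3/4−0) = 9/2
max v = 27/4 over t∈[3/2,35/2] → v_max = 27/4
check: 27/4·(3/2+16) = 945/8 ✓

d=945/8 v_max=27/4 a_max=9/2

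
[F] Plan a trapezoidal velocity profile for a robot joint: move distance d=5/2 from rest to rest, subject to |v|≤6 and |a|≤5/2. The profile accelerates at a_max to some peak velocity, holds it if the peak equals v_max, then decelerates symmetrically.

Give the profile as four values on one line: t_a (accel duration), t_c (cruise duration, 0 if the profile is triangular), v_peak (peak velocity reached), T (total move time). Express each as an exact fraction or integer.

v_max²/a_max = 6²/(5/2) = 72/5
5/2 < 72/5 so t_c = 0
v_peak = √(5/2·5/2) = √(25/4) = 5/2
t_a = (5/2)/(5/2) = 1; t_c = 0
T = 2·1 = 2

t_a=1 t_c=0 v_peak=5/2 T=2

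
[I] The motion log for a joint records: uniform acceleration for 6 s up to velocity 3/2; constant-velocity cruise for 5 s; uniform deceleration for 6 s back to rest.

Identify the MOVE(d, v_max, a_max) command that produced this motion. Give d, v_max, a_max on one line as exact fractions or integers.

d=33/2 v_max=3/2 a_max=1/4

a_max = (3/2)/6 = 1/4
d_a = ½·3/2·6 = 9/2; d_c = 3/2·5 = 15/2
d = 2·9/2 + 15/2 = 33/2
t_c = 5 > 0 ⇒ limit active, v_max = 3/2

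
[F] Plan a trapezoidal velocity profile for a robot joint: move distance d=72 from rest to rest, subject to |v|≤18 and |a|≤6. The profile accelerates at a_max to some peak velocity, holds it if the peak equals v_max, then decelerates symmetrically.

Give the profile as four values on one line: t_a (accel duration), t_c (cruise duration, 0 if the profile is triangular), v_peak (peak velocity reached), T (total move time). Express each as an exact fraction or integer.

t_a=3 t_c=1 v_peak=18 T=7

vₘ²/aₘ = 18²/6 = 54
72 ≥ 54 so v_max reached
t_a = 18/6 = 3; v_peak = 18
d_cruise = 72 − 54 = 18; t_c = 18/18 = 1
T = 2·3 + 1 = 7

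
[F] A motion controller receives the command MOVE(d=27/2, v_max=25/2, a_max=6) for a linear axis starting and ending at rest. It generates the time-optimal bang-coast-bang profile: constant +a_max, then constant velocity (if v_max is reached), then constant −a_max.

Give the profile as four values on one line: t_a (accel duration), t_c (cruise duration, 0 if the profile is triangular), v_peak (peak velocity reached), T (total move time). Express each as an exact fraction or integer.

t_a=3/2 t_c=0 v_peak=9 T=3

v_max²/a_max = (25/2)²/6 = 625/24
27/2 < 625/24 ⇒ no cruise
v_peak = √(27/2·6) = √81 = 9
t_a = 9/6 = 3/2; t_c = 0
T = 2·3/2 = 3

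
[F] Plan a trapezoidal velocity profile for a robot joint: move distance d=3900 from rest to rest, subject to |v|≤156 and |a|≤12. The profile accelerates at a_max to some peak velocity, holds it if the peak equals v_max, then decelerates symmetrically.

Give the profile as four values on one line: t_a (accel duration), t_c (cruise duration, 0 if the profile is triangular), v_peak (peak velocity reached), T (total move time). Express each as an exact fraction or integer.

(v_max)²/a_max = 156²/12 = 2028
3900 ≥ 2028 → trapezoidal
t_a = 156/12 = 13; v_peak = 156
d_cruise = 3900 − 2028 = 1872; t_c = 1872/156 = 12
T = 2·13 + 12 = 38

t_a=13 t_c=12 v_peak=156 T=38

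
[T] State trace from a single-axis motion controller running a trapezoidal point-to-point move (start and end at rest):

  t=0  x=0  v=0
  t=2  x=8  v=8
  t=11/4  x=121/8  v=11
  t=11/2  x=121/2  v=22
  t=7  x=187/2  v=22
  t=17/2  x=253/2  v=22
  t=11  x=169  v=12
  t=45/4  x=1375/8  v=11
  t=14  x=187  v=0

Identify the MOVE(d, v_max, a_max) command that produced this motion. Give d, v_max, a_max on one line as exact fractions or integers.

final state: t=14, x=187, v=0 → d = 187
a_max = (8−0)/(2−0) = 4
max v = 22 over t∈[11/2,17/2] → v_max = 22
check: 22·(11/2+3) = 187 ✓

d=187 v_max=22 a_max=4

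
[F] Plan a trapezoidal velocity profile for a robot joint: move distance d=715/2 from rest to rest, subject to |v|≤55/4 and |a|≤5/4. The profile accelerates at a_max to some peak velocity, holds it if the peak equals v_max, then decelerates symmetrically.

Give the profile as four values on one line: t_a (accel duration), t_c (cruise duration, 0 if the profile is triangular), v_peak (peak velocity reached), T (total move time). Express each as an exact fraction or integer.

(v_max)²/a_max = (55/4)²/(5/4) = 605/4
715/2 ≥ 605/4 so v_max reached
t_a = (55/4)/(5/4) = 11; v_peak = 55/4
d_cruise = 715/2 − 605/4 = 825/4; t_c = (825/4)/(55/4) = 15
T = 2·11 + 15 = 37

t_a=11 t_c=15 v_peak=55/4 T=37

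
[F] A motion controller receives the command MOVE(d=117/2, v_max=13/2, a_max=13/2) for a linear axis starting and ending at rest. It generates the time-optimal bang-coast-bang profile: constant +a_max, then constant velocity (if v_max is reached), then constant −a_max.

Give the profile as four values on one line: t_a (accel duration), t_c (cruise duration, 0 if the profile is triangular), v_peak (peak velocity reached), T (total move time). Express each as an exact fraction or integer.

(v_max)²/a_max = (13/2)²/(13/2) = 13/2
117/2 ≥ 13/2 so v_max reached
t_a = (13/2)/(13/2) = 1; v_peak = 13/2
d_cruise = 117/2 − 13/2 = 52; t_c = 52/(13/2) = 8
T = 2·1 + 8 = 10

t_a=1 t_c=8 v_peak=13/2 T=10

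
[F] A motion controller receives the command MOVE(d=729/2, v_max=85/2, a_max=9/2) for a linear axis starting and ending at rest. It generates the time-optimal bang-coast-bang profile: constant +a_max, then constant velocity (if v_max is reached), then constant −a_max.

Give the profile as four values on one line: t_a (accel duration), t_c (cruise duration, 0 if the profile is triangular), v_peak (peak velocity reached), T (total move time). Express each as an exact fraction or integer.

t_a=9 t_c=0 v_peak=81/2 T=18

vₘ²/aₘ = (85/2)²/(9/2) = 7225/18
729/2 < 7225/18 so t_c = 0
v_peak = √(729/2·9/2) = √(6561/4) = 81/2
t_a = (81/2)/(9/2) = 9; t_c = 0
T = 2·9 = 18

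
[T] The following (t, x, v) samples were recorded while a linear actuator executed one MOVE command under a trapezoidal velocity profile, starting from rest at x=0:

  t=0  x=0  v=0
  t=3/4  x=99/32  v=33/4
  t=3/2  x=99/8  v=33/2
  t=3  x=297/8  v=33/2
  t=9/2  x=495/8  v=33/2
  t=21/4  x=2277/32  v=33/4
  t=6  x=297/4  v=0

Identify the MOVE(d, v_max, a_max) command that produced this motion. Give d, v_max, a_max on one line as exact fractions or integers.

final state: t=6, x=297/4, v=0 → d = 297/4
a_max = (33/4−0)/(3/4−0) = 11
max v = 33/2 over t∈[3/2,9/2] → v_max = 33/2
check: 33/2·(3/2+3) = 297/4 ✓

d=297/4 v_max=33/2 a_max=11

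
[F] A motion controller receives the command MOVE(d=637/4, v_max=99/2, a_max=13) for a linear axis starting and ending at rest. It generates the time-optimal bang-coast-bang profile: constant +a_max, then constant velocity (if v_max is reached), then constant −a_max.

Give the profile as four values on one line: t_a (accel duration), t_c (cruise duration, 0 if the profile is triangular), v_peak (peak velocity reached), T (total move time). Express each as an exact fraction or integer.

v_max²/a_max = (99/2)²/13 = 9801/52
637/4 < 9801/52 ⇒ no cruise
v_peak = √(637/4·13) = √(8281/4) = 91/2
t_a = (91/2)/13 = 7/2; t_c = 0
T = 2·7/2 = 7

t_a=7/2 t_c=0 v_peak=91/2 T=7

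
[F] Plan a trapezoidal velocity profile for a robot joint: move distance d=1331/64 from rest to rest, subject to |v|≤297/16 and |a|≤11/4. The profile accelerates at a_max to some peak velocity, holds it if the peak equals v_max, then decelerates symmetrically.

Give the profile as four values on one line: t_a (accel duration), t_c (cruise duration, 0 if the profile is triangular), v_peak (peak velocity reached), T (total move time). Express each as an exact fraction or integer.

t_a=11/4 t_c=0 v_peak=121/16 T=11/2

vₘ²/aₘ = (297/16)²/(11/4) = 8019/64
1331/64 < 8019/64 ⇒ no cruise
v_peak = √(1331/64·11/4) = √(14641/256) = 121/16
t_a = (121/16)/(11/4) = 11/4; t_c = 0
T = 2·11/4 = 11/2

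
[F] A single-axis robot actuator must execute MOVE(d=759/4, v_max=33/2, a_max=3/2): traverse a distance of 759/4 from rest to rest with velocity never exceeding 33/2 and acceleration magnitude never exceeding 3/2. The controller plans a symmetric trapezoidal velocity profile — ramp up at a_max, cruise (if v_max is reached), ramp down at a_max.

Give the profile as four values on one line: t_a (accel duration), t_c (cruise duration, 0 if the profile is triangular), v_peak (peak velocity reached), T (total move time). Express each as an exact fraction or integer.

(v_max)²/a_max = (33/2)²/(3/2) = 363/2
759/4 ≥ 363/2 → trapezoidal
t_a = (33/2)/(3/2) = 11; v_peak = 33/2
d_cruise = 759/4 − 363/2 = 33/4; t_c = (33/4)/(33/2) = 1/2
T = 2·11 + 1/2 = 45/2

t_a=11 t_c=1/2 v_peak=33/2 T=45/2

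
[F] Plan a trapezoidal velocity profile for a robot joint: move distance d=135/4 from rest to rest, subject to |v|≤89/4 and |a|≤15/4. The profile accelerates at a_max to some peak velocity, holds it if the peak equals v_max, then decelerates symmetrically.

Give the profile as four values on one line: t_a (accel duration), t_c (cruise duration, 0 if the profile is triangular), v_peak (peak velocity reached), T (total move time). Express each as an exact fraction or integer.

t_a=3 t_c=0 v_peak=45/4 T=6

v_max²/a_max = (89/4)²/(15/4) = 7921/60
135/4 < 7921/60 so t_c = 0
v_peak = √(135/4·15/4) = √(2025/16) = 45/4
t_a = (45/4)/(15/4) = 3; t_c = 0
T = 2·3 = 6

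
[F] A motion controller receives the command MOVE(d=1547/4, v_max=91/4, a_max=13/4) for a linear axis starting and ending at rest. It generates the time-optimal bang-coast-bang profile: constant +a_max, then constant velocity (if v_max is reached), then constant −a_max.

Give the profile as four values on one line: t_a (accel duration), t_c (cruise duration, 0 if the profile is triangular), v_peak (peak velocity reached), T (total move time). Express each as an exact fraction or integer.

t_a=7 t_c=10 v_peak=91/4 T=24

(v_max)²/a_max = (91/4)²/(13/4) = 637/4
1547/4 ≥ 637/4 → trapezoidal
t_a = (91/4)/(13/4) = 7; v_peak = 91/4
d_cruise = 1547/4 − 637/4 = 455/2; t_c = (455/2)/(91/4) = 10
T = 2·7 + 10 = 24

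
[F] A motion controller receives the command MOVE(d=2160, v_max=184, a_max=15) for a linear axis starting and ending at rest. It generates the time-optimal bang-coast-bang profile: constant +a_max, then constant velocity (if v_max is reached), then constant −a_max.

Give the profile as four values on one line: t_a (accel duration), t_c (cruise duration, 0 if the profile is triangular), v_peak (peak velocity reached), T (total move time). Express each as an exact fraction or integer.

t_a=12 t_c=0 v_peak=180 T=24

vₘ²/aₘ = 184²/15 = 33856/15
2160 < 33856/15 so t_c = 0
v_peak = √(2160·15) = √32400 = 180
t_a = 180/15 = 12; t_c = 0
T = 2·12 = 24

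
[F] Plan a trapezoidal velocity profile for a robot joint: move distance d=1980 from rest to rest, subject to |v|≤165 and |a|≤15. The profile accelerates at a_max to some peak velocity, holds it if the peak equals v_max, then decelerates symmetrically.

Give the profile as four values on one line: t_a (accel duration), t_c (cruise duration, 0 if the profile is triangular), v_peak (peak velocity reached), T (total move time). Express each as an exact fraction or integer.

v_max²/a_max = 165²/15 = 1815
1980 ≥ 1815 ⇒ cruise phase
t_a = 165/15 = 11; v_peak = 165
d_cruise = 1980 − 1815 = 165; t_c = 165/165 = 1
T = 2·11 + 1 = 23

t_a=11 t_c=1 v_peak=165 T=23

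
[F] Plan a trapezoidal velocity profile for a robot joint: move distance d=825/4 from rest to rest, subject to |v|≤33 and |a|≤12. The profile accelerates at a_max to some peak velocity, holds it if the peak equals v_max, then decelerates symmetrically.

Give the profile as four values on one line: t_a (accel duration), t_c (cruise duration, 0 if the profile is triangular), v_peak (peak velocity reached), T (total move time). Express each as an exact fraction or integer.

vₘ²/aₘ = 33²/12 = 363/4
825/4 ≥ 363/4 → trapezoidal
t_a = 33/12 = 11/4; v_peak = 33
d_cruise = 825/4 − 363/4 = 231/2; t_c = (231/2)/33 = 7/2
T = 2·11/4 + 7/2 = 9

t_a=11/4 t_c=7/2 v_peak=33 T=9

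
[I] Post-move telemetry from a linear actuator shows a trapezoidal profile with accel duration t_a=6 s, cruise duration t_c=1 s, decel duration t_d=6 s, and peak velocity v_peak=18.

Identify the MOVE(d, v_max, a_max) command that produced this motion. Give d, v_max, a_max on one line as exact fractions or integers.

a_max = 18/6 = 3
d_a = ½·18·6 = 54; d_c = 18·1 = 18
d = 2·54 + 18 = 126
t_c = 1 > 0 so v_max = 18

d=126 v_max=18 a_max=3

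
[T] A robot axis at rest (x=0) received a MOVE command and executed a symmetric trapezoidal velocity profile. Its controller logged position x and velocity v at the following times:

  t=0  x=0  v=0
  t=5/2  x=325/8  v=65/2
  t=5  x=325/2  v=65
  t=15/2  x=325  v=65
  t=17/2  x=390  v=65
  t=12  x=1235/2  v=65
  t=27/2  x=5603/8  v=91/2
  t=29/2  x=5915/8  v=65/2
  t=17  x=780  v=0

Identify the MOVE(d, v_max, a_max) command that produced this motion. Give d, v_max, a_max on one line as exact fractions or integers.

d=780 v_max=65 a_max=13

final state: t=17, x=780, v=0 → d = 780
a_max = (65/2−0)/(5/2−0) = 13
max v = 65 over t∈[5,12] → v_max = 65
check: 65·(5+7) = 780 ✓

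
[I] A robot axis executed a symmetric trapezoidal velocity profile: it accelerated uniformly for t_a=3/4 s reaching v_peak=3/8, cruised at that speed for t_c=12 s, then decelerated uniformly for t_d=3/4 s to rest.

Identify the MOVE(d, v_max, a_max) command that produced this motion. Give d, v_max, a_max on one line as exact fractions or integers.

d=153/32 v_max=3/8 a_max=1/2

a_max = (3/8)/(3/4) = 1/2
d_a = ½·3/8·3/4 = 9/64; d_c = 3/8·12 = 9/2
d = 2·9/64 + 9/2 = 153/32
t_c = 12 > 0 so v_max = 3/8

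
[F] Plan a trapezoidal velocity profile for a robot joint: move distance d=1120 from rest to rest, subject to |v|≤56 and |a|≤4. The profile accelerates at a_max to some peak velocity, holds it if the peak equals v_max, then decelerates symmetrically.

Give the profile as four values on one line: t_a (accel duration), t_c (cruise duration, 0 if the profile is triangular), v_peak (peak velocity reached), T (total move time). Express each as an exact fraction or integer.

vₘ²/aₘ = 56²/4 = 784
1120 ≥ 784 → trapezoidal
t_a = 56/4 = 14; v_peak = 56
d_cruise = 1120 − 784 = 336; t_c = 336/56 = 6
T = 2·14 + 6 = 34

t_a=14 t_c=6 v_peak=56 T=34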